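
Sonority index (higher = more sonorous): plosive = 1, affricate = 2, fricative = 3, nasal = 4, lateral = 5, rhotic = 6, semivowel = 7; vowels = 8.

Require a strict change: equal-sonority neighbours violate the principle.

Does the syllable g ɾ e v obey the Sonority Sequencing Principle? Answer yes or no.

yes

Onset: /g/ is a plosive (sonority 1), /ɾ/ is a rhotic (sonority 6); then the nucleus /e/ (sonority 8).
Onset profile 1-6-8 — rises to the nucleus.
Coda: /v/ is a fricative (sonority 3).
Coda profile 8-3 — falls from the nucleus.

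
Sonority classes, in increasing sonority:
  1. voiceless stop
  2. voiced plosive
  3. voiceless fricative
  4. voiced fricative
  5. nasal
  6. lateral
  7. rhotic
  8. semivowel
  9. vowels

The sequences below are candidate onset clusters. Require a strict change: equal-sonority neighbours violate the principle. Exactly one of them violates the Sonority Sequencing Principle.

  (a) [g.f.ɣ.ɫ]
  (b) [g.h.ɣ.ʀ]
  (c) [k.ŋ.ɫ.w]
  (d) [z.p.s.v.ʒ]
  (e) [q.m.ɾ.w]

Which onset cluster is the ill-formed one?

d

(a) 2-3-4-6 → obeys
(b) 2-3-4-7 → obeys
(c) 1-5-6-8 → obeys
(d) 4-1-3-4-4 → violates
(e) 1-5-7-8 → obeys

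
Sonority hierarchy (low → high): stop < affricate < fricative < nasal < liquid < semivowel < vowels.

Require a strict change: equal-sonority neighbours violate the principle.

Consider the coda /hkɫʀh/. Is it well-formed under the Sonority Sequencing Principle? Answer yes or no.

/h/ is a fricative (sonority 3).
/k/ is a stop (sonority 1).
/ɫ/ is a liquid (sonority 5).
/ʀ/ is a liquid (sonority 5).
/h/ is a fricative (sonority 3).
The profile is 3-1-5-5-3. Between /k/ (1) and /ɫ/ (5) sonority does not fall, so the cluster violates the SSP.

no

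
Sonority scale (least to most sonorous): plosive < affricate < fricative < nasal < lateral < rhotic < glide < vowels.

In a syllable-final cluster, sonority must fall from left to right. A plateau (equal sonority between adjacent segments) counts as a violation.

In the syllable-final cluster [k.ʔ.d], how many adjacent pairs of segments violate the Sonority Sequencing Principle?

2

/k/ is a plosive (sonority 1).
/ʔ/ is a plosive (sonority 1).
/d/ is a plosive (sonority 1).
/k/→/ʔ/: 1→1 (plateau) — violation.
/ʔ/→/d/: 1→1 (plateau) — violation.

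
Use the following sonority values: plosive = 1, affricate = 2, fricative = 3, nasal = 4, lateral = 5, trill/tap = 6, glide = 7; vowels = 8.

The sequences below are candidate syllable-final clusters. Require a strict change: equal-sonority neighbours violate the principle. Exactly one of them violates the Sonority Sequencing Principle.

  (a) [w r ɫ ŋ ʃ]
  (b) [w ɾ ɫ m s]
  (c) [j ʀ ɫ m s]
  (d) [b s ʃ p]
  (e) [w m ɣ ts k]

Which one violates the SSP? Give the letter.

(a) [w r ɫ ŋ ʃ]: profile 7-6-5-4-3 — obeys.
(b) [w ɾ ɫ m s]: profile 7-6-5-4-3 — obeys.
(c) [j ʀ ɫ m s]: profile 7-6-5-4-3 — obeys.
(d) [b s ʃ p]: profile 1-3-3-1 — violates.
(e) [w m ɣ ts k]: profile 7-4-3-2-1 — obeys.

d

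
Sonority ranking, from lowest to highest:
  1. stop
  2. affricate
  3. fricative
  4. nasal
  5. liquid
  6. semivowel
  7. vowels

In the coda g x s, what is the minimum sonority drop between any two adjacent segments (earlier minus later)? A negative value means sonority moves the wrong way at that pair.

-2

/g/ — stop, sonority 1.
/x/ — fricative, sonority 3.
/s/ — fricative, sonority 3.
/g/→/x/: change -2.
/x/→/s/: change +0.
Minimum = -2.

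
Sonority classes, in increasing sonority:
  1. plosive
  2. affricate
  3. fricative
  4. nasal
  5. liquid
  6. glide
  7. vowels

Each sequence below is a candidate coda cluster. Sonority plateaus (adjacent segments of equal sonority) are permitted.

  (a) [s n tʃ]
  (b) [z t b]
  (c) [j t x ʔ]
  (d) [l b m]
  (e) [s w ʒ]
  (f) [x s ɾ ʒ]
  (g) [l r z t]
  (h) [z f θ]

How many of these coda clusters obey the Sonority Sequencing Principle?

(a) 3-4-2 → violates
(b) 3-1-1 → obeys
(c) 6-1-3-1 → violates
(d) 5-1-4 → violates
(e) 3-6-3 → violates
(f) 3-3-5-3 → violates
(g) 5-5-3-1 → obeys
(h) 3-3-3 → obeys

3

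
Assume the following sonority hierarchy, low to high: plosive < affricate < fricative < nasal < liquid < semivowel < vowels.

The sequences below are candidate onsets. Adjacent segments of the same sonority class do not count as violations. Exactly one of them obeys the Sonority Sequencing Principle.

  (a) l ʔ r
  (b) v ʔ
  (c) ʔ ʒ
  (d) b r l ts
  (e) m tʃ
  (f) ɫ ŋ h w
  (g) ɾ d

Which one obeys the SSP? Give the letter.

(a) l ʔ r: profile 5-1-5 — violates.
(b) v ʔ: profile 3-1 — violates.
(c) ʔ ʒ: profile 1-3 — obeys.
(d) b r l ts: profile 1-5-5-2 — violates.
(e) m tʃ: profile 4-2 — violates.
(f) ɫ ŋ h w: profile 5-4-3-6 — violates.
(g) ɾ d: profile 5-1 — violates.

c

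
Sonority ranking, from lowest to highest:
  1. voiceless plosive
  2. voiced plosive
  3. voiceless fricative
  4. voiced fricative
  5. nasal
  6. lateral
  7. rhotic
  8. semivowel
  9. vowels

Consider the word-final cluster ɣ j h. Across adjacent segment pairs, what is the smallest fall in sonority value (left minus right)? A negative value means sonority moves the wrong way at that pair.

/ɣ/ is a voiced fricative (sonority 4).
/j/ is a semivowel (sonority 8).
/h/ is a voiceless fricative (sonority 3).
/ɣ/→/j/: change -4.
/j/→/h/: change +5.
Minimum = -4.

-4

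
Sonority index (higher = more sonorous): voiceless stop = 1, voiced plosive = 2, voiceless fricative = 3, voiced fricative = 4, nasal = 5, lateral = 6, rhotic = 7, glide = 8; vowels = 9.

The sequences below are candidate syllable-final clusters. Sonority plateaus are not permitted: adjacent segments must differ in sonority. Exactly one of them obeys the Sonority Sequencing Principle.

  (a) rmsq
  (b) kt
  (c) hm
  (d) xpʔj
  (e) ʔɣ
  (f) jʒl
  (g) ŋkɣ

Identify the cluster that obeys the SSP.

(a) 7-5-3-1 → obeys
(b) 1-1 → violates
(c) 3-5 → violates
(d) 3-1-1-8 → violates
(e) 1-4 → violates
(f) 8-4-6 → violates
(g) 5-1-4 → violates

a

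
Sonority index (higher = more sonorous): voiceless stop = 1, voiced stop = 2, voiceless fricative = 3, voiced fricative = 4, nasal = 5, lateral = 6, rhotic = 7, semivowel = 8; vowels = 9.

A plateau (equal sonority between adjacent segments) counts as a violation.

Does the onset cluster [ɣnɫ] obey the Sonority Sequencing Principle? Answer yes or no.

yes

/ɣ/ — voiced fricative, sonority 4.
/n/ — nasal, sonority 5.
/ɫ/ — lateral, sonority 6.
The profile 4-5-6 strictly rises, so the onset cluster satisfies the SSP.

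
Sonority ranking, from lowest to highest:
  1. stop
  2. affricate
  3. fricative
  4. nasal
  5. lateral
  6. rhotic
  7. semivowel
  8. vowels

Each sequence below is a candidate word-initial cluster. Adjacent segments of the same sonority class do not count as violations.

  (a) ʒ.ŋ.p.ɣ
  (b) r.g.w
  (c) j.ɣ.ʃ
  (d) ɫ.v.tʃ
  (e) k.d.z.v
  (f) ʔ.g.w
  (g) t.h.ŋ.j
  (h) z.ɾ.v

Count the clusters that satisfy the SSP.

3

(a) ʒ.ŋ.p.ɣ: profile 3-4-1-3 — violates.
(b) r.g.w: profile 6-1-7 — violates.
(c) j.ɣ.ʃ: profile 7-3-3 — violates.
(d) ɫ.v.tʃ: profile 5-3-2 — violates.
(e) k.d.z.v: profile 1-1-3-3 — obeys.
(f) ʔ.g.w: profile 1-1-7 — obeys.
(g) t.h.ŋ.j: profile 1-3-4-7 — obeys.
(h) z.ɾ.v: profile 3-6-3 — violates.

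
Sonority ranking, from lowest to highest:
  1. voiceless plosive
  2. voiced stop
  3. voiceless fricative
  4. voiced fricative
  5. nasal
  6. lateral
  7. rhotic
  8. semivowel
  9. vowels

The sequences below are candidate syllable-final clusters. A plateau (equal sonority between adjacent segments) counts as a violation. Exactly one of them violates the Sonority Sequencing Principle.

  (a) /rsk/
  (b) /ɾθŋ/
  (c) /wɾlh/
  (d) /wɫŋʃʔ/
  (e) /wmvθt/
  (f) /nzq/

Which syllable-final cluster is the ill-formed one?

(a) /rsk/: profile 7-3-1 — obeys.
(b) /ɾθŋ/: profile 7-3-5 — violates.
(c) /wɾlh/: profile 8-7-6-3 — obeys.
(d) /wɫŋʃʔ/: profile 8-6-5-3-1 — obeys.
(e) /wmvθt/: profile 8-5-4-3-1 — obeys.
(f) /nzq/: profile 5-4-1 — obeys.

b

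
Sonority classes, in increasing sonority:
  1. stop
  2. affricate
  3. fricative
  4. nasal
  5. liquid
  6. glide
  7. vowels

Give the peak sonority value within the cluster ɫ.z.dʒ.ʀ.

/ɫ/ is a liquid (sonority 5).
/z/ is a fricative (sonority 3).
/dʒ/ is an affricate (sonority 2).
/ʀ/ is a liquid (sonority 5).
The maximum is 5.

5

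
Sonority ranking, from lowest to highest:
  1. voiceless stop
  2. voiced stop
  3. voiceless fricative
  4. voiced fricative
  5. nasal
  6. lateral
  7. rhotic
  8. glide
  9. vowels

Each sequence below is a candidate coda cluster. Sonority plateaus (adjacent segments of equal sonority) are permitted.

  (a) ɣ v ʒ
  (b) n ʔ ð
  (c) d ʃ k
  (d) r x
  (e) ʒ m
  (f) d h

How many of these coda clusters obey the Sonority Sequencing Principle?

2

(a) ɣ v ʒ: profile 4-4-4 — obeys.
(b) n ʔ ð: profile 5-1-4 — violates.
(c) d ʃ k: profile 2-3-1 — violates.
(d) r x: profile 7-3 — obeys.
(e) ʒ m: profile 4-5 — violates.
(f) d h: profile 2-3 — violates.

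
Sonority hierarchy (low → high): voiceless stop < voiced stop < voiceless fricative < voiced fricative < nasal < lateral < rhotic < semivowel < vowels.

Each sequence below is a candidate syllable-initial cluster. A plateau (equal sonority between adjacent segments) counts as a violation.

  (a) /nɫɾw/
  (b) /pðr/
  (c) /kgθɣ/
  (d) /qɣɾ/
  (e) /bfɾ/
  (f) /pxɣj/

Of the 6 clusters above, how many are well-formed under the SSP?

6

(a) /nɫɾw/: profile 5-6-7-8 — obeys.
(b) /pðr/: profile 1-4-7 — obeys.
(c) /kgθɣ/: profile 1-2-3-4 — obeys.
(d) /qɣɾ/: profile 1-4-7 — obeys.
(e) /bfɾ/: profile 2-3-7 — obeys.
(f) /pxɣj/: profile 1-3-4-8 — obeys.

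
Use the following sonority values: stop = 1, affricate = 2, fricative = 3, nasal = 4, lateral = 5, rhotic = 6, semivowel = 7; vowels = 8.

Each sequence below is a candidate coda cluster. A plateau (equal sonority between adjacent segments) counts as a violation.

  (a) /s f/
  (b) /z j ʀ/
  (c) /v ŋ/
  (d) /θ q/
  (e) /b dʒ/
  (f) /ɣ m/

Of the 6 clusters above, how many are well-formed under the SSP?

(a) /s f/: profile 3-3 — violates.
(b) /z j ʀ/: profile 3-7-6 — violates.
(c) /v ŋ/: profile 3-4 — violates.
(d) /θ q/: profile 3-1 — obeys.
(e) /b dʒ/: profile 1-2 — violates.
(f) /ɣ m/: profile 3-4 — violates.

1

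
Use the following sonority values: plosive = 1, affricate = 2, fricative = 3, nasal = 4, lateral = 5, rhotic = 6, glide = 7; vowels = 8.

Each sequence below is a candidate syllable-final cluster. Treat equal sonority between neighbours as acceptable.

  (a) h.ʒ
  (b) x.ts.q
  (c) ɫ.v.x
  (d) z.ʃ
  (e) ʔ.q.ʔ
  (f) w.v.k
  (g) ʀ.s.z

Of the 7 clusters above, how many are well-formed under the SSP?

7

(a) sonority 3-3: well-formed.
(b) sonority 3-2-1: well-formed.
(c) sonority 5-3-3: well-formed.
(d) sonority 3-3: well-formed.
(e) sonority 1-1-1: well-formed.
(f) sonority 7-3-1: well-formed.
(g) sonority 6-3-3: well-formed.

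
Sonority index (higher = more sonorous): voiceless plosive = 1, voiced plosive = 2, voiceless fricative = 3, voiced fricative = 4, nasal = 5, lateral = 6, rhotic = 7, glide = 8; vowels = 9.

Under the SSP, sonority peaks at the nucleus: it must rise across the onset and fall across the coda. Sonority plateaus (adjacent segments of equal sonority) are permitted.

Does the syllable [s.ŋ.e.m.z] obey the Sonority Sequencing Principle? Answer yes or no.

yes

Onset: /s/ is a voiceless fricative (sonority 3), /ŋ/ is a nasal (sonority 5); then the nucleus /e/ (sonority 9).
Onset profile 3-5-9 — rises to the nucleus.
Coda: /m/ is a nasal (sonority 5), /z/ is a voiced fricative (sonority 4).
Coda profile 9-5-4 — falls from the nucleus.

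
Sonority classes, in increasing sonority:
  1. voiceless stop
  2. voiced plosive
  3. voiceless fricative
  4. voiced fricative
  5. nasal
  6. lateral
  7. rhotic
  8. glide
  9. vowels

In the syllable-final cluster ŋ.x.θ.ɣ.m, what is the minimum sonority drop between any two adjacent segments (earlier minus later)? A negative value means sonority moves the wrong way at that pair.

/ŋ/: nasal = 5.
/x/: voiceless fricative = 3.
/θ/: voiceless fricative = 3.
/ɣ/: voiced fricative = 4.
/m/: nasal = 5.
/ŋ/→/x/: change +2.
/x/→/θ/: change +0.
/θ/→/ɣ/: change -1.
/ɣ/→/m/: change -1.
Minimum = -1.

-1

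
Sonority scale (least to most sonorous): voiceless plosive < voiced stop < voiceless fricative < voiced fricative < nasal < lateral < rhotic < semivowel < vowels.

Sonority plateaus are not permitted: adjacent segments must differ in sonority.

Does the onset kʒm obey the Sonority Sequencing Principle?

/k/: voiceless plosive = 1.
/ʒ/: voiced fricative = 4.
/m/: nasal = 5.
The profile 1-4-5 strictly rises, so the onset satisfies the SSP.

yes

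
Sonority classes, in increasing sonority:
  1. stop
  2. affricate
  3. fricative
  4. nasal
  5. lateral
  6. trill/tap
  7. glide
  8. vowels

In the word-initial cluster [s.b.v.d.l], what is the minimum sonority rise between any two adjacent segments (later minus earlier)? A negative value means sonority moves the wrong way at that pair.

-2

/s/ — fricative, sonority 3.
/b/ — stop, sonority 1.
/v/ — fricative, sonority 3.
/d/ — stop, sonority 1.
/l/ — lateral, sonority 5.
/s/→/b/: change -2.
/b/→/v/: change +2.
/v/→/d/: change -2.
/d/→/l/: change +4.
Minimum = -2.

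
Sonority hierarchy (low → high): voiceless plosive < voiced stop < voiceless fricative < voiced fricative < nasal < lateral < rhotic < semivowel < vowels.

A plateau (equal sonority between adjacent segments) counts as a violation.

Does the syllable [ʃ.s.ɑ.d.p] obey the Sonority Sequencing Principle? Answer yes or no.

no

Onset: /ʃ/ is a voiceless fricative (sonority 3), /s/ is a voiceless fricative (sonority 3); then the nucleus /ɑ/ (sonority 9).
Onset profile 3-3-9 — does not strictly rise throughout.
Coda: /d/ is a voiced stop (sonority 2), /p/ is a voiceless plosive (sonority 1).
Coda profile 9-2-1 — falls from the nucleus.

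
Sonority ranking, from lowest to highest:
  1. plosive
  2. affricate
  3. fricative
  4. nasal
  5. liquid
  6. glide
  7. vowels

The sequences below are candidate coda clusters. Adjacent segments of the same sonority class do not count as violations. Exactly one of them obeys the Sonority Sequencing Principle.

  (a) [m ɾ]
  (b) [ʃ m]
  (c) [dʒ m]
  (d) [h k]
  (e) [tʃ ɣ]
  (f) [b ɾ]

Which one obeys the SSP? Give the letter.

d

(a) [m ɾ]: profile 4-5 — violates.
(b) [ʃ m]: profile 3-4 — violates.
(c) [dʒ m]: profile 2-4 — violates.
(d) [h k]: profile 3-1 — obeys.
(e) [tʃ ɣ]: profile 2-3 — violates.
(f) [b ɾ]: profile 1-5 — violates.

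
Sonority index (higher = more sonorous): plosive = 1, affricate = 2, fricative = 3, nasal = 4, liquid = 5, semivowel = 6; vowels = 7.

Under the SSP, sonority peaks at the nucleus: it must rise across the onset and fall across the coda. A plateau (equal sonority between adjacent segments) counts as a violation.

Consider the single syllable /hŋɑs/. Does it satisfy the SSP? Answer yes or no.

Onset: /h/ is a fricative (sonority 3), /ŋ/ is a nasal (sonority 4); then the nucleus /ɑ/ (sonority 7).
Onset profile 3-4-7 — rises to the nucleus.
Coda: /s/ is a fricative (sonority 3).
Coda profile 7-3 — falls from the nucleus.

yes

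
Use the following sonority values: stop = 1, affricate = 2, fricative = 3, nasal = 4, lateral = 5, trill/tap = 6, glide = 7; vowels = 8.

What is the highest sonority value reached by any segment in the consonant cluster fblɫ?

5

/f/: fricative = 3.
/b/: stop = 1.
/l/: lateral = 5.
/ɫ/: lateral = 5.
The maximum is 5.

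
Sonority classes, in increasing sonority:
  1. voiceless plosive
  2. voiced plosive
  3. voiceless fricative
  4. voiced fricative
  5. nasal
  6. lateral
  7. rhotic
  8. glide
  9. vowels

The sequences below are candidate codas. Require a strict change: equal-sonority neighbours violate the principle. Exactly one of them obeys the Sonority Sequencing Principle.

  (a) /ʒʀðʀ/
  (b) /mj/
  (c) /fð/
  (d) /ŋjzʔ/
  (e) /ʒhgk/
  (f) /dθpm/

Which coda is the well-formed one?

e

(a) /ʒʀðʀ/: profile 4-7-4-7 — violates.
(b) /mj/: profile 5-8 — violates.
(c) /fð/: profile 3-4 — violates.
(d) /ŋjzʔ/: profile 5-8-4-1 — violates.
(e) /ʒhgk/: profile 4-3-2-1 — obeys.
(f) /dθpm/: profile 2-3-1-5 — violates.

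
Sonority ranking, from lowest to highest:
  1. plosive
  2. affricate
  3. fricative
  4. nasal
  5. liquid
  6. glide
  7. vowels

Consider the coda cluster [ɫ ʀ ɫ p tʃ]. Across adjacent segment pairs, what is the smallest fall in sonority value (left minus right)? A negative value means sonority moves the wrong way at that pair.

/ɫ/: liquid = 5.
/ʀ/: liquid = 5.
/ɫ/: liquid = 5.
/p/: plosive = 1.
/tʃ/: affricate = 2.
/ɫ/→/ʀ/: change +0.
/ʀ/→/ɫ/: change +0.
/ɫ/→/p/: change +4.
/p/→/tʃ/: change -1.
Minimum = -1.

-1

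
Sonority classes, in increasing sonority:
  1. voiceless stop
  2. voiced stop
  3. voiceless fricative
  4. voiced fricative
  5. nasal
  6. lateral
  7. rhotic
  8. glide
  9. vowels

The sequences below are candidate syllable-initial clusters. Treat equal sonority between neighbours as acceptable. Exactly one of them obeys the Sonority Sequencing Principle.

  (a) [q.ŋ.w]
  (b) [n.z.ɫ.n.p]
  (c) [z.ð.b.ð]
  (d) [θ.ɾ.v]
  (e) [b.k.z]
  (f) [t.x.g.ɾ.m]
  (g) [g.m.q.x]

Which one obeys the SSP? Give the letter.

(a) [q.ŋ.w]: profile 1-5-8 — obeys.
(b) [n.z.ɫ.n.p]: profile 5-4-6-5-1 — violates.
(c) [z.ð.b.ð]: profile 4-4-2-4 — violates.
(d) [θ.ɾ.v]: profile 3-7-4 — violates.
(e) [b.k.z]: profile 2-1-4 — violates.
(f) [t.x.g.ɾ.m]: profile 1-3-2-7-5 — violates.
(g) [g.m.q.x]: profile 2-5-1-3 — violates.

a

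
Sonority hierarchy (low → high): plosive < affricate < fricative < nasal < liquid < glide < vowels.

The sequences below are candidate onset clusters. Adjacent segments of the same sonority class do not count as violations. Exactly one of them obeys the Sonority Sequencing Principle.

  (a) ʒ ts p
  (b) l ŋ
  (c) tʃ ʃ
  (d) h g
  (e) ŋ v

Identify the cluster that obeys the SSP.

(a) 3-2-1 → violates
(b) 5-4 → violates
(c) 2-3 → obeys
(d) 3-1 → violates
(e) 4-3 → violates

c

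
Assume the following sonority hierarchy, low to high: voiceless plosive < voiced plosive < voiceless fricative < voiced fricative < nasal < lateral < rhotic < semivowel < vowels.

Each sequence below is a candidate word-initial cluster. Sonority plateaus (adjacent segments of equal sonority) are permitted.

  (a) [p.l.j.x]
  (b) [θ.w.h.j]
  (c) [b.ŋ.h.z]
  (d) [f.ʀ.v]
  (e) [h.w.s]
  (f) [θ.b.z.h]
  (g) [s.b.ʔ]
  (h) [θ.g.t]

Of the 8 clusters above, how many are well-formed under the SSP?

(a) sonority 1-6-8-3: ill-formed.
(b) sonority 3-8-3-8: ill-formed.
(c) sonority 2-5-3-4: ill-formed.
(d) sonority 3-7-4: ill-formed.
(e) sonority 3-8-3: ill-formed.
(f) sonority 3-2-4-3: ill-formed.
(g) sonority 3-2-1: ill-formed.
(h) sonority 3-2-1: ill-formed.

0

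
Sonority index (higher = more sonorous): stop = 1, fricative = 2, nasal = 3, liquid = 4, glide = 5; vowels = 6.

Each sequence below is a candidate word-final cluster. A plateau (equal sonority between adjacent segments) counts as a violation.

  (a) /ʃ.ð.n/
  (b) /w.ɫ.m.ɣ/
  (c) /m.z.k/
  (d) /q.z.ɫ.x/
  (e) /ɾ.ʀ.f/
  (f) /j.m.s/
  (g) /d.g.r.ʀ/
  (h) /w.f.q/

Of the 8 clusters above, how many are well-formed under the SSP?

4

(a) 2-2-3 → violates
(b) 5-4-3-2 → obeys
(c) 3-2-1 → obeys
(d) 1-2-4-2 → violates
(e) 4-4-2 → violates
(f) 5-3-2 → obeys
(g) 1-1-4-4 → violates
(h) 5-2-1 → obeys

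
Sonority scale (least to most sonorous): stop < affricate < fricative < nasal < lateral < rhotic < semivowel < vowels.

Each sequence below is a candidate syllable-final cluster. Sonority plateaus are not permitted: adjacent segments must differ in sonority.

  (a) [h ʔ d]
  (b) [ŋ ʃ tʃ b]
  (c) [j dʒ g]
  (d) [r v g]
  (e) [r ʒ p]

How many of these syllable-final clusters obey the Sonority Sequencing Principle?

(a) 3-1-1 → violates
(b) 4-3-2-1 → obeys
(c) 7-2-1 → obeys
(d) 6-3-1 → obeys
(e) 6-3-1 → obeys

4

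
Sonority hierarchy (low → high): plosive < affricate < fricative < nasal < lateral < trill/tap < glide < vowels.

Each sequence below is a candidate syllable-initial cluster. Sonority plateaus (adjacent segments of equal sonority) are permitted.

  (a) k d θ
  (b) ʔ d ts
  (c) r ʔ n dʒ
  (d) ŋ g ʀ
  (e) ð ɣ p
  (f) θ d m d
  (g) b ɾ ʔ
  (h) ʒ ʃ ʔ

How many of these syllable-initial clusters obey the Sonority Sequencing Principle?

(a) 1-1-3 → obeys
(b) 1-1-2 → obeys
(c) 6-1-4-2 → violates
(d) 4-1-6 → violates
(e) 3-3-1 → violates
(f) 3-1-4-1 → violates
(g) 1-6-1 → violates
(h) 3-3-1 → violates

2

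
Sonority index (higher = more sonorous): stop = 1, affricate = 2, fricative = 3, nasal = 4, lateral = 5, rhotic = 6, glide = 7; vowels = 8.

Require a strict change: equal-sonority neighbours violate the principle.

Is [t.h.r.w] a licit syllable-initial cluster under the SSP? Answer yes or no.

yes

/t/: stop = 1.
/h/: fricative = 3.
/r/: rhotic = 6.
/w/: glide = 7.
The profile 1-3-6-7 strictly rises, so the syllable-initial cluster satisfies the SSP.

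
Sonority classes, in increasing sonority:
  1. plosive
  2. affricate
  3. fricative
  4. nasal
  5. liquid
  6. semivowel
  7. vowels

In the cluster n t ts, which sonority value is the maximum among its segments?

/n/ — nasal, sonority 4.
/t/ — plosive, sonority 1.
/ts/ — affricate, sonority 2.
The maximum is 4.

4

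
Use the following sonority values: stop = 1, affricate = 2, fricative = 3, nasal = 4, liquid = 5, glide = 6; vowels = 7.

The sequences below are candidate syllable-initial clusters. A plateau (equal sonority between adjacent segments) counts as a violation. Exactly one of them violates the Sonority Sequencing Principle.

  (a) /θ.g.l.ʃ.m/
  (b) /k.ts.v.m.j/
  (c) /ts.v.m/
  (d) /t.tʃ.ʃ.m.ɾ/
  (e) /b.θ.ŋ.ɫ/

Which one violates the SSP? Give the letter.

a

(a) sonority 3-1-5-3-4: ill-formed.
(b) sonority 1-2-3-4-6: well-formed.
(c) sonority 2-3-4: well-formed.
(d) sonority 1-2-3-4-5: well-formed.
(e) sonority 1-3-4-5: well-formed.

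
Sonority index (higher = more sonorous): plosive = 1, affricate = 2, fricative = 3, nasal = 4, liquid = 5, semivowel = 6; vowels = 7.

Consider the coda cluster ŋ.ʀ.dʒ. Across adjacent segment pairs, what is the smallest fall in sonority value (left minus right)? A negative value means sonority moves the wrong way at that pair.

/ŋ/: nasal = 4.
/ʀ/: liquid = 5.
/dʒ/: affricate = 2.
/ŋ/→/ʀ/: change -1.
/ʀ/→/dʒ/: change +3.
Minimum = -1.

-1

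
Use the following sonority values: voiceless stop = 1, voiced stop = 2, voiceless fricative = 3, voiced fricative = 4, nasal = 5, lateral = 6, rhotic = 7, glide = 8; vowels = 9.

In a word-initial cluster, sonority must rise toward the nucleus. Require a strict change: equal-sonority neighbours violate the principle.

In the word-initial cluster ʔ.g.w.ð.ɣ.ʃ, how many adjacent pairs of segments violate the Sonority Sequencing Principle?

/ʔ/ — voiceless stop, sonority 1.
/g/ — voiced stop, sonority 2.
/w/ — glide, sonority 8.
/ð/ — voiced fricative, sonority 4.
/ɣ/ — voiced fricative, sonority 4.
/ʃ/ — voiceless fricative, sonority 3.
/ʔ/→/g/: 1→2 (rises) — ok.
/g/→/w/: 2→8 (rises) — ok.
/w/→/ð/: 8→4 (does not rise) — violation.
/ð/→/ɣ/: 4→4 (plateau) — violation.
/ɣ/→/ʃ/: 4→3 (does not rise) — violation.

3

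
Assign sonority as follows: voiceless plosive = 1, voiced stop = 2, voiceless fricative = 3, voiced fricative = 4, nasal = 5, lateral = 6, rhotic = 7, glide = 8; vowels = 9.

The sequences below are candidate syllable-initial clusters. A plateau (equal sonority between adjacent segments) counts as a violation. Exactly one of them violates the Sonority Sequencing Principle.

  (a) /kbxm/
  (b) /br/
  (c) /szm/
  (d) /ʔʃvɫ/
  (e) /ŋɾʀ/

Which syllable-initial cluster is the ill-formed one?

e

(a) 1-2-3-5 → obeys
(b) 2-7 → obeys
(c) 3-4-5 → obeys
(d) 1-3-4-6 → obeys
(e) 5-7-7 → violates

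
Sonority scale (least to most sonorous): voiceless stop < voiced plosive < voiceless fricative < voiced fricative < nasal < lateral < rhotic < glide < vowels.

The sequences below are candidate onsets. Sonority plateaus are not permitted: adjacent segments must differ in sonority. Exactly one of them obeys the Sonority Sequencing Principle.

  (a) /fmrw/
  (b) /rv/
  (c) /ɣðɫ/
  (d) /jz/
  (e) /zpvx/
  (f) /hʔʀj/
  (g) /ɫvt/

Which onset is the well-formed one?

a

(a) /fmrw/: profile 3-5-7-8 — obeys.
(b) /rv/: profile 7-4 — violates.
(c) /ɣðɫ/: profile 4-4-6 — violates.
(d) /jz/: profile 8-4 — violates.
(e) /zpvx/: profile 4-1-4-3 — violates.
(f) /hʔʀj/: profile 3-1-7-8 — violates.
(g) /ɫvt/: profile 6-4-1 — violates.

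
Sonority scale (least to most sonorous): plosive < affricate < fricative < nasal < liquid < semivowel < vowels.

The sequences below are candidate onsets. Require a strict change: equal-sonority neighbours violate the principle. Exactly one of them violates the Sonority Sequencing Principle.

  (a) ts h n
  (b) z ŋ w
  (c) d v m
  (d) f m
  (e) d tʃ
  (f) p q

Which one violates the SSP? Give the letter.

(a) 2-3-4 → obeys
(b) 3-4-6 → obeys
(c) 1-3-4 → obeys
(d) 3-4 → obeys
(e) 1-2 → obeys
(f) 1-1 → violates

f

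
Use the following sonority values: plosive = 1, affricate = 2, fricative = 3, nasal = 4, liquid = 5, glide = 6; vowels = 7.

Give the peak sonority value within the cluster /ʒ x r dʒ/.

/ʒ/ is a fricative (sonority 3).
/x/ is a fricative (sonority 3).
/r/ is a liquid (sonority 5).
/dʒ/ is an affricate (sonority 2).
The maximum is 5.

5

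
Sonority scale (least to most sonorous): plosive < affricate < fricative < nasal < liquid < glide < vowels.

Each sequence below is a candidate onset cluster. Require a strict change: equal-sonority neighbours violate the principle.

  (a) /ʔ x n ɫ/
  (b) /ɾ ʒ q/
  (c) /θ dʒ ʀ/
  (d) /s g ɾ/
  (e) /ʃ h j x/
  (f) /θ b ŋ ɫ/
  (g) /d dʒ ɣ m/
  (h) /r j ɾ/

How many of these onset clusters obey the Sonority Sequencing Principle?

2

(a) /ʔ x n ɫ/: profile 1-3-4-5 — obeys.
(b) /ɾ ʒ q/: profile 5-3-1 — violates.
(c) /θ dʒ ʀ/: profile 3-2-5 — violates.
(d) /s g ɾ/: profile 3-1-5 — violates.
(e) /ʃ h j x/: profile 3-3-6-3 — violates.
(f) /θ b ŋ ɫ/: profile 3-1-4-5 — violates.
(g) /d dʒ ɣ m/: profile 1-2-3-4 — obeys.
(h) /r j ɾ/: profile 5-6-5 — violates.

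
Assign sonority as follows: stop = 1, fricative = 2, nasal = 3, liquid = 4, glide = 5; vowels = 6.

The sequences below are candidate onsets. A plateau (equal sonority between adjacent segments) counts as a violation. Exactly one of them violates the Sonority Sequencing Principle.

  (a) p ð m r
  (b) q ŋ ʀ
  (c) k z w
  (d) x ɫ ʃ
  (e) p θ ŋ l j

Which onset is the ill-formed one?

d

(a) 1-2-3-4 → obeys
(b) 1-3-4 → obeys
(c) 1-2-5 → obeys
(d) 2-4-2 → violates
(e) 1-2-3-4-5 → obeys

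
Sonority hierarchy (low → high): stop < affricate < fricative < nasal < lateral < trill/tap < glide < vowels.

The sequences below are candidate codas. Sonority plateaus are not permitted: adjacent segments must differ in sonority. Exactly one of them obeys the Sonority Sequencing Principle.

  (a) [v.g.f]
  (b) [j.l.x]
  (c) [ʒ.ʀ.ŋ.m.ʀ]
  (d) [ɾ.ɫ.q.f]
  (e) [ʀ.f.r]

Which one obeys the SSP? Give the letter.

(a) sonority 3-1-3: ill-formed.
(b) sonority 7-5-3: well-formed.
(c) sonority 3-6-4-4-6: ill-formed.
(d) sonority 6-5-1-3: ill-formed.
(e) sonority 6-3-6: ill-formed.

b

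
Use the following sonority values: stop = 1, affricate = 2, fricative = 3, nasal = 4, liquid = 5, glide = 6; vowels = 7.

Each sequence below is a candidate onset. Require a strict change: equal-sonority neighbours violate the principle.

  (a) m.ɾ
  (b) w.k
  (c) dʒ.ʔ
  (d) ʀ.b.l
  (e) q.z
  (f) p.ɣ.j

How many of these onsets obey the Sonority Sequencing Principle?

(a) 4-5 → obeys
(b) 6-1 → violates
(c) 2-1 → violates
(d) 5-1-5 → violates
(e) 1-3 → obeys
(f) 1-3-6 → obeys

3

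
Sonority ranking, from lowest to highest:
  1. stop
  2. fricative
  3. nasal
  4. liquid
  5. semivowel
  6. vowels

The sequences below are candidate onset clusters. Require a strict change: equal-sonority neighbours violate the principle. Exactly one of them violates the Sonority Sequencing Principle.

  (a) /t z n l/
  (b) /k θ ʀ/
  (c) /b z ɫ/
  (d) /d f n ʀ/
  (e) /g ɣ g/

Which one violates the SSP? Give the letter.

(a) /t z n l/: profile 1-2-3-4 — obeys.
(b) /k θ ʀ/: profile 1-2-4 — obeys.
(c) /b z ɫ/: profile 1-2-4 — obeys.
(d) /d f n ʀ/: profile 1-2-3-4 — obeys.
(e) /g ɣ g/: profile 1-2-1 — violates.

e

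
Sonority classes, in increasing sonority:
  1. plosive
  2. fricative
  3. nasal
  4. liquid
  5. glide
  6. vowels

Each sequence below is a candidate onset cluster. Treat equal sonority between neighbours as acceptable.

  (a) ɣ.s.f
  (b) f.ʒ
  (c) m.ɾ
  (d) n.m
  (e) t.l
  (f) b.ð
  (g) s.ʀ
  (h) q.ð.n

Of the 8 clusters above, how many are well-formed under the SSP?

(a) 2-2-2 → obeys
(b) 2-2 → obeys
(c) 3-4 → obeys
(d) 3-3 → obeys
(e) 1-4 → obeys
(f) 1-2 → obeys
(g) 2-4 → obeys
(h) 1-2-3 → obeys

8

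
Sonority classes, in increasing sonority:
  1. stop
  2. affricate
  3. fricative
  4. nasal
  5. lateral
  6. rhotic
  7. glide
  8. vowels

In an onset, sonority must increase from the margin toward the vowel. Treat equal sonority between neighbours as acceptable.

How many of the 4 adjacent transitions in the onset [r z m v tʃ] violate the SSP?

3

/r/ — rhotic, sonority 6.
/z/ — fricative, sonority 3.
/m/ — nasal, sonority 4.
/v/ — fricative, sonority 3.
/tʃ/ — affricate, sonority 2.
/r/→/z/: 6→3 (does not rise) — violation.
/z/→/m/: 3→4 (rises) — ok.
/m/→/v/: 4→3 (does not rise) — violation.
/v/→/tʃ/: 3→2 (does not rise) — violation.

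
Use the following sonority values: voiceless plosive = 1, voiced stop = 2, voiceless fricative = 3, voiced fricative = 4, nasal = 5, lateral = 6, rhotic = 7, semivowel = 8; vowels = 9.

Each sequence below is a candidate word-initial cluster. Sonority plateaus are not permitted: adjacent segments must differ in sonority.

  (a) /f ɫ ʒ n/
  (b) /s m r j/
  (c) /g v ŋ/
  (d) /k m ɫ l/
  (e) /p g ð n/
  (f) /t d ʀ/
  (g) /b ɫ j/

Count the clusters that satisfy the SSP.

(a) 3-6-4-5 → violates
(b) 3-5-7-8 → obeys
(c) 2-4-5 → obeys
(d) 1-5-6-6 → violates
(e) 1-2-4-5 → obeys
(f) 1-2-7 → obeys
(g) 2-6-8 → obeys

5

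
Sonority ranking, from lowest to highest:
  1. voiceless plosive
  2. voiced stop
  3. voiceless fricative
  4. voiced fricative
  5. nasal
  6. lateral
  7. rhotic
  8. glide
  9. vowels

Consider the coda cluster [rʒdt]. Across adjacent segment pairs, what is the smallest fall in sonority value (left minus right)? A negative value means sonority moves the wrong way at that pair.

/r/: rhotic = 7.
/ʒ/: voiced fricative = 4.
/d/: voiced stop = 2.
/t/: voiceless plosive = 1.
/r/→/ʒ/: change +3.
/ʒ/→/d/: change +2.
/d/→/t/: change +1.
Minimum = 1.

1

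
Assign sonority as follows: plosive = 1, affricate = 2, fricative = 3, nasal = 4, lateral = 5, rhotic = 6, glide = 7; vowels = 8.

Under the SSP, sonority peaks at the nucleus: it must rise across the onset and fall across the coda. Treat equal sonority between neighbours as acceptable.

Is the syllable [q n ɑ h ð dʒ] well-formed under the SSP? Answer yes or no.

Onset: /q/ is a plosive (sonority 1), /n/ is a nasal (sonority 4); then the nucleus /ɑ/ (sonority 8).
Onset profile 1-4-8 — rises to the nucleus.
Coda: /h/ is a fricative (sonority 3), /ð/ is a fricative (sonority 3), /dʒ/ is an affricate (sonority 2).
Coda profile 8-3-3-2 — falls from the nucleus.

yes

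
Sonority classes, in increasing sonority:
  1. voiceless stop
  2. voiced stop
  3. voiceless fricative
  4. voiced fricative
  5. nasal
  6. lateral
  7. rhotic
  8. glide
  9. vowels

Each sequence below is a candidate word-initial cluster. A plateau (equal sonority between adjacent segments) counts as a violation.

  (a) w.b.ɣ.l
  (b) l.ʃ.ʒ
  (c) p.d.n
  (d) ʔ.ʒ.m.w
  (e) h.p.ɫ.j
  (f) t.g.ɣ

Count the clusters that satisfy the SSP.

(a) 8-2-4-6 → violates
(b) 6-3-4 → violates
(c) 1-2-5 → obeys
(d) 1-4-5-8 → obeys
(e) 3-1-6-8 → violates
(f) 1-2-4 → obeys

3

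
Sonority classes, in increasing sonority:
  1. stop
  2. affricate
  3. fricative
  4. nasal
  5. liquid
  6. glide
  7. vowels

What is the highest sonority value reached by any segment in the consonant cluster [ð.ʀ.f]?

/ð/ is a fricative (sonority 3).
/ʀ/ is a liquid (sonority 5).
/f/ is a fricative (sonority 3).
The maximum is 5.

5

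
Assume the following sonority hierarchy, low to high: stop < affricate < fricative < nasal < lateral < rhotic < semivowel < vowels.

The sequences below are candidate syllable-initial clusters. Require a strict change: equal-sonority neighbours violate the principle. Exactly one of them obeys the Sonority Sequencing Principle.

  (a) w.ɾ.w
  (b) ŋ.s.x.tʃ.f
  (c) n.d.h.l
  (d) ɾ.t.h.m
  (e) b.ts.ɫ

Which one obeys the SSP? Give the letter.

e

(a) w.ɾ.w: profile 7-6-7 — violates.
(b) ŋ.s.x.tʃ.f: profile 4-3-3-2-3 — violates.
(c) n.d.h.l: profile 4-1-3-5 — violates.
(d) ɾ.t.h.m: profile 6-1-3-4 — violates.
(e) b.ts.ɫ: profile 1-2-5 — obeys.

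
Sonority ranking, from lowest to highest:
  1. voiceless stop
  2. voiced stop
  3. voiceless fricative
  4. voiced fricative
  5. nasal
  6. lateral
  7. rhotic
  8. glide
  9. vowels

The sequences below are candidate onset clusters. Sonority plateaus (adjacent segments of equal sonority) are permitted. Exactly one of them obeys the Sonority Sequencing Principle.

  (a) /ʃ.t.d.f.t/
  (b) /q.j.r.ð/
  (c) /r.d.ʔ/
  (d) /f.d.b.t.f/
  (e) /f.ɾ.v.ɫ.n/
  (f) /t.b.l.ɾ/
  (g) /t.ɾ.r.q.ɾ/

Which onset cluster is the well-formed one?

(a) 3-1-2-3-1 → violates
(b) 1-8-7-4 → violates
(c) 7-2-1 → violates
(d) 3-2-2-1-3 → violates
(e) 3-7-4-6-5 → violates
(f) 1-2-6-7 → obeys
(g) 1-7-7-1-7 → violates

f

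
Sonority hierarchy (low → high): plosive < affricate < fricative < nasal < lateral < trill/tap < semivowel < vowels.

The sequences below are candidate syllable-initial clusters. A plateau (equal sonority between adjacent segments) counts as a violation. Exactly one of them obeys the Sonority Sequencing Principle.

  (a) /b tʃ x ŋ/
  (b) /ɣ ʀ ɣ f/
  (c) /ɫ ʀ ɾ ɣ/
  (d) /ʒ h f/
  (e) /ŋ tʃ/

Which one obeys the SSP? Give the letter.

a

(a) /b tʃ x ŋ/: profile 1-2-3-4 — obeys.
(b) /ɣ ʀ ɣ f/: profile 3-6-3-3 — violates.
(c) /ɫ ʀ ɾ ɣ/: profile 5-6-6-3 — violates.
(d) /ʒ h f/: profile 3-3-3 — violates.
(e) /ŋ tʃ/: profile 4-2 — violates.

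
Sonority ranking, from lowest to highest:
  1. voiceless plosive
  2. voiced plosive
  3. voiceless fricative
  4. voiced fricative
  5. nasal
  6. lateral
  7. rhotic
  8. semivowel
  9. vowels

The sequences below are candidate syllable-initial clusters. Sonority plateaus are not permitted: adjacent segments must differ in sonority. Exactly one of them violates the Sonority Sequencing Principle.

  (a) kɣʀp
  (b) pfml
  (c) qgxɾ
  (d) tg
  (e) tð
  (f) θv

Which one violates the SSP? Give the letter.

(a) 1-4-7-1 → violates
(b) 1-3-5-6 → obeys
(c) 1-2-3-7 → obeys
(d) 1-2 → obeys
(e) 1-4 → obeys
(f) 3-4 → obeys

a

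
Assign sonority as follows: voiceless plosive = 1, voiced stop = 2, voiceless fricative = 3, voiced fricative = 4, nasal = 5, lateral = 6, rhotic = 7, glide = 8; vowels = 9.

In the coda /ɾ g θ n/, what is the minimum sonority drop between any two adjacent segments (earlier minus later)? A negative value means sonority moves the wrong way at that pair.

/ɾ/ — rhotic, sonority 7.
/g/ — voiced stop, sonority 2.
/θ/ — voiceless fricative, sonority 3.
/n/ — nasal, sonority 5.
/ɾ/→/g/: change +5.
/g/→/θ/: change -1.
/θ/→/n/: change -2.
Minimum = -2.

-2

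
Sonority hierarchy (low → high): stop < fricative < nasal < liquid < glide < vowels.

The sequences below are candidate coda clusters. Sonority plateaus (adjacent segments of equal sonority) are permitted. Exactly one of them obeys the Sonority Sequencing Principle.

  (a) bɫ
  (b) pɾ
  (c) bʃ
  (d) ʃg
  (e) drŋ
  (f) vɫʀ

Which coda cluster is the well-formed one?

d

(a) bɫ: profile 1-4 — violates.
(b) pɾ: profile 1-4 — violates.
(c) bʃ: profile 1-2 — violates.
(d) ʃg: profile 2-1 — obeys.
(e) drŋ: profile 1-4-3 — violates.
(f) vɫʀ: profile 2-4-4 — violates.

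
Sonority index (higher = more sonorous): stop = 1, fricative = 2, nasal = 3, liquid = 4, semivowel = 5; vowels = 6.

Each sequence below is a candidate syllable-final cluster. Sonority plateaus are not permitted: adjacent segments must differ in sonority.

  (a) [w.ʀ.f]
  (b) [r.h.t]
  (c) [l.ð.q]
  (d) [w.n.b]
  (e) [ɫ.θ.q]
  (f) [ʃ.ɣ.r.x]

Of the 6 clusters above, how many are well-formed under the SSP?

5

(a) 5-4-2 → obeys
(b) 4-2-1 → obeys
(c) 4-2-1 → obeys
(d) 5-3-1 → obeys
(e) 4-2-1 → obeys
(f) 2-2-4-2 → violates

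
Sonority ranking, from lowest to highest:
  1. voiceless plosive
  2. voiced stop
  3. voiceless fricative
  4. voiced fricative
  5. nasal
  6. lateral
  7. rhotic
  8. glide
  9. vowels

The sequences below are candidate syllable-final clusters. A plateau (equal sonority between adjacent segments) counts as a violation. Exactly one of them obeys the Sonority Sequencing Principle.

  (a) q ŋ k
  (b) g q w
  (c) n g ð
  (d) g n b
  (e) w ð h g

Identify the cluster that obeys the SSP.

e

(a) q ŋ k: profile 1-5-1 — violates.
(b) g q w: profile 2-1-8 — violates.
(c) n g ð: profile 5-2-4 — violates.
(d) g n b: profile 2-5-2 — violates.
(e) w ð h g: profile 8-4-3-2 — obeys.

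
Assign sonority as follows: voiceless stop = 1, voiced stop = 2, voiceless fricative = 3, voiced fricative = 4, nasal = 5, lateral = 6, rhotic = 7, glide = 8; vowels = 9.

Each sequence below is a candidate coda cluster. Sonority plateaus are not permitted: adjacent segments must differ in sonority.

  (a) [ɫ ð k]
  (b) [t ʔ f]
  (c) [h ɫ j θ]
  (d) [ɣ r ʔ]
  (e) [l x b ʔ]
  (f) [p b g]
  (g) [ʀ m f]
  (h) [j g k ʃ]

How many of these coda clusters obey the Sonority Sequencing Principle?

(a) sonority 6-4-1: well-formed.
(b) sonority 1-1-3: ill-formed.
(c) sonority 3-6-8-3: ill-formed.
(d) sonority 4-7-1: ill-formed.
(e) sonority 6-3-2-1: well-formed.
(f) sonority 1-2-2: ill-formed.
(g) sonority 7-5-3: well-formed.
(h) sonority 8-2-1-3: ill-formed.

3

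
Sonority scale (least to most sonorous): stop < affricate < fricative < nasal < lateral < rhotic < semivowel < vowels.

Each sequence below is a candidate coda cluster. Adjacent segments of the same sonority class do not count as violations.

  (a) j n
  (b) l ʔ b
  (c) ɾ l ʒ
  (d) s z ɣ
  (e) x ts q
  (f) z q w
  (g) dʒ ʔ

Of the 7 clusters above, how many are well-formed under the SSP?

(a) j n: profile 7-4 — obeys.
(b) l ʔ b: profile 5-1-1 — obeys.
(c) ɾ l ʒ: profile 6-5-3 — obeys.
(d) s z ɣ: profile 3-3-3 — obeys.
(e) x ts q: profile 3-2-1 — obeys.
(f) z q w: profile 3-1-7 — violates.
(g) dʒ ʔ: profile 2-1 — obeys.

6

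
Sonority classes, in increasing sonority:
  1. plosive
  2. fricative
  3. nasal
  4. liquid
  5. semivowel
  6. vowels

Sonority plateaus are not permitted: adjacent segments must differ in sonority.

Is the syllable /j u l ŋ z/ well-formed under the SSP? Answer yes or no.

yes

Onset: /j/ is a semivowel (sonority 5); then the nucleus /u/ (sonority 6).
Onset profile 5-6 — rises to the nucleus.
Coda: /l/ is a liquid (sonority 4), /ŋ/ is a nasal (sonority 3), /z/ is a fricative (sonority 2).
Coda profile 6-4-3-2 — falls from the nucleus.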